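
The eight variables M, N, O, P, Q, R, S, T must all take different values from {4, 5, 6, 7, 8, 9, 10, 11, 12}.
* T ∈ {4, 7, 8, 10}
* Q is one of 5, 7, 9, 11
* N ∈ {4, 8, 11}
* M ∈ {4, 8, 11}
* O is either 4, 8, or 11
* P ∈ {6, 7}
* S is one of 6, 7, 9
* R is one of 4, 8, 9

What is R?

9

The 8 variables draw from only 8 values {4, 5, 6, 7, 8, 9, 10, 11}, so each is used; only Q can be 5, hence Q = 5.
The 7 still-open variables draw from only 7 values {4, 6, 7, 8, 9, 10, 11}, so each is used; only T can be 10, hence T = 10.
The 3 variables M, N, O are confined to {4, 8, 11}, which locks those values in; drop them from R.
So R = 9.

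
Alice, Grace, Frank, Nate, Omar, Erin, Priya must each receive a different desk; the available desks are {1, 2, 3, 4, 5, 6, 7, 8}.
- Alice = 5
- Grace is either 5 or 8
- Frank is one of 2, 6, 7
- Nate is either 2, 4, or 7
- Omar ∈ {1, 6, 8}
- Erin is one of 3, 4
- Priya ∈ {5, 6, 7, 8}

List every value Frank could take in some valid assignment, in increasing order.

2, 6, 7

Alice must be 5 (only option left). Strike 5 from Grace, Priya.
That leaves Grace = 8. So Omar, Priya can't be 8.
No further eliminations apply; Frank can still be any of 2, 6, 7.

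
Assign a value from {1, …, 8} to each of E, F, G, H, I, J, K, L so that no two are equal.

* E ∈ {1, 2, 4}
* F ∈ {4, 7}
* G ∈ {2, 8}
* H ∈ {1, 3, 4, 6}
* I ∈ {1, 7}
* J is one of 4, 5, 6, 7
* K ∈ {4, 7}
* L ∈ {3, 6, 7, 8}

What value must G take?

The 8 variables together cover exactly {1, 2, 3, 4, 5, 6, 7, 8} — 8 values for 8 variables — and 5 appears only in J's list, so J = 5.
F and K share exactly the 2 values {4, 7}; by pigeonhole those values go to them, so strike 4, 7 from E, H, I, L.
That leaves I = 1. Strike 1 from E, H.
That leaves E = 2. Eliminate 2 elsewhere: G.
So G = 8.

8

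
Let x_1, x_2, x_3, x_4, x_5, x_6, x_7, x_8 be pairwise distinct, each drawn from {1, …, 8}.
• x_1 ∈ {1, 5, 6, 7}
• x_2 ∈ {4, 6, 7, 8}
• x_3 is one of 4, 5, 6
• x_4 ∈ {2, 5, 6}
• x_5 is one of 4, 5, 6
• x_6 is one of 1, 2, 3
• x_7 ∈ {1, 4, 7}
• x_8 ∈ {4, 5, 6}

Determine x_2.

8

The 8 variables together cover exactly {1, 2, 3, 4, 5, 6, 7, 8} — 8 values for 8 variables — and 3 appears only in x_6's list, so x_6 = 3.
The 7 still-open variables draw from only 7 values {1, 2, 4, 5, 6, 7, 8}, so each is used; only x_4 can be 2, hence x_4 = 2.
Among the 6 still-open variables, 8 fits only x_2 (and all 6 values in {1, 4, 5, 6, 7, 8} must be used), so x_2 = 8.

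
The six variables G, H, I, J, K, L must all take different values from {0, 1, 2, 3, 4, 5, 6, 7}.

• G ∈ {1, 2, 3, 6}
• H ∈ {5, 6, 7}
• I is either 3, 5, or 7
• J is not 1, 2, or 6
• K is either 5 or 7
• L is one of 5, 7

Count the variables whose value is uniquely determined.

2

K and L between them cover only {5, 7} — a naked pair. Remove those values from H, I, J.
H has just one choice, so H = 6. Strike 6 from G.
That leaves I = 3. Remove 3 from G, J.
Determined: H=6, I=3. The other variables each still have more than one consistent value. That makes 2.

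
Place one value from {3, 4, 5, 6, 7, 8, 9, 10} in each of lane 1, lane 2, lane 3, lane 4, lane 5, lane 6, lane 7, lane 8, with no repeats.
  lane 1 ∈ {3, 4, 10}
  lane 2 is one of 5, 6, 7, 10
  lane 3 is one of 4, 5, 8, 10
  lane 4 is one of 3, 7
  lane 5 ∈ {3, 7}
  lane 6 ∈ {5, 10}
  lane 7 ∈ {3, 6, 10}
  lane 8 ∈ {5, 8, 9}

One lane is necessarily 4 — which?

The 8 variables together cover exactly {3, 4, 5, 6, 7, 8, 9, 10} — 8 values for 8 variables — and 9 appears only in lane 8's list, so lane 8 = 9.
The 7 still-open variables draw from only 7 values {3, 4, 5, 6, 7, 8, 10}, so each is used; only lane 3 can be 8, hence lane 3 = 8.
The 6 still-open variables draw from only 6 values {3, 4, 5, 6, 7, 10}, so each is used; only lane 1 can be 4, hence lane 1 = 4.

lane 1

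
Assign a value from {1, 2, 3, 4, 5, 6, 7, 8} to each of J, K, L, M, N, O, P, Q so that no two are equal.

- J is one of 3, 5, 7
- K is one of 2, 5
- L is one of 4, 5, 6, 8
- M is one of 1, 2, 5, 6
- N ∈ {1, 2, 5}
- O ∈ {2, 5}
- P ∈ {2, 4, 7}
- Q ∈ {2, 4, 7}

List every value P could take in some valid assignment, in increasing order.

The 8 variables draw from only 8 values {1, 2, 3, 4, 5, 6, 7, 8}, so each is used; only J can be 3, hence J = 3.
The 7 still-open variables draw from only 7 values {1, 2, 4, 5, 6, 7, 8}, so each is used; only L can be 8, hence L = 8.
Among the 6 still-open variables, 6 fits only M (and all 6 values in {1, 2, 4, 5, 6, 7} must be used), so M = 6.
The 5 still-open variables draw from only 5 values {1, 2, 4, 5, 7}, so each is used; only N can be 1, hence N = 1.
K and O share exactly the 2 values {2, 5}; by pigeonhole those values go to them, so strike 2, 5 from P, Q.
No further eliminations apply; P can still be any of 4, 7.

4, 7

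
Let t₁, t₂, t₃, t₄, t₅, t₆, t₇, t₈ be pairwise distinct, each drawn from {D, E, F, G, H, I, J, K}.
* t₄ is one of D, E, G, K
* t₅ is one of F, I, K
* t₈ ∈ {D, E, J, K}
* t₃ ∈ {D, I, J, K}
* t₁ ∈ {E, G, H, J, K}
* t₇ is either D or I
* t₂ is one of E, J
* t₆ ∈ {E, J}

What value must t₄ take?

G

Among the 8 variables, F fits only t₅ (and all 8 values in {D, E, F, G, H, I, J, K} must be used), so t₅ = F.
The 7 still-open variables draw from only 7 values {D, E, G, H, I, J, K}, so each is used; only t₁ can be H, hence t₁ = H.
The 6 still-open variables together cover exactly {D, E, G, I, J, K} — 6 values for 6 variables — and G appears only in t₄'s list, so t₄ = G.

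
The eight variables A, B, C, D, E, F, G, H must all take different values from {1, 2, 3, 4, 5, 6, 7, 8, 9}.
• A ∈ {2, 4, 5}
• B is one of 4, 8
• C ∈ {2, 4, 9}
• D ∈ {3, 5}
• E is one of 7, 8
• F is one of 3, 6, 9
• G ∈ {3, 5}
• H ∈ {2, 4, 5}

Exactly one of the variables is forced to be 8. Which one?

Among the 8 variables, 6 fits only F (and all 8 values in {2, 3, 4, 5, 6, 7, 8, 9} must be used), so F = 6.
The 7 still-open variables draw from only 7 values {2, 3, 4, 5, 7, 8, 9}, so each is used; only E can be 7, hence E = 7.
The 6 still-open variables together cover exactly {2, 3, 4, 5, 8, 9} — 6 values for 6 variables — and 8 appears only in B's list, so B = 8.

B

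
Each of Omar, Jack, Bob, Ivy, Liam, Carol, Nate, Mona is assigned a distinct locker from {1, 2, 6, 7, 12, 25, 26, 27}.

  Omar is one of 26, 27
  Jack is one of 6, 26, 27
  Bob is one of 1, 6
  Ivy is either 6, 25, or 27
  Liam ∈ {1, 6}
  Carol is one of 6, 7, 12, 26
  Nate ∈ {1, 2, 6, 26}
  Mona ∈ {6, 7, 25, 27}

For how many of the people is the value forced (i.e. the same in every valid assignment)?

Among the 8 variables, 2 fits only Nate (and all 8 values in {1, 2, 6, 7, 12, 25, 26, 27} must be used), so Nate = 2.
Among the 7 still-open variables, 12 fits only Carol (and all 7 values in {1, 6, 7, 12, 25, 26, 27} must be used), so Carol = 12.
The 6 still-open variables together cover exactly {1, 6, 7, 25, 26, 27} — 6 values for 6 variables — and 7 appears only in Mona's list, so Mona = 7.
The 5 still-open variables together cover exactly {1, 6, 25, 26, 27} — 5 values for 5 variables — and 25 appears only in Ivy's list, so Ivy = 25.
Bob and Liam share exactly the 2 values {1, 6}; by pigeonhole those values go to them, so strike 1, 6 from Jack.
Determined: Ivy=25, Carol=12, Nate=2, Mona=7. The other people each still have more than one consistent value. That makes 4.

4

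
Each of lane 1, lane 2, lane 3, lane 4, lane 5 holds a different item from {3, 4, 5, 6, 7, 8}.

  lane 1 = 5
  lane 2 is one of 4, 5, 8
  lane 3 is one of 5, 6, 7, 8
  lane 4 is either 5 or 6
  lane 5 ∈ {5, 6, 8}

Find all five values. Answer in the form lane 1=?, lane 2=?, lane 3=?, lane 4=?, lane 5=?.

lane 1=5, lane 2=4, lane 3=7, lane 4=6, lane 5=8

lane 1's domain is down to {5}, so lane 1 = 5. Remove 5 from lane 2, lane 3, lane 4, lane 5.
lane 4 must be 6 (only option left). So lane 3, lane 5 can't be 6.
lane 5 has just one choice, so lane 5 = 8. Eliminate 8 elsewhere: lane 2, lane 3.
lane 2's domain is down to {4}, so lane 2 = 4.
lane 3 must be 7 (only option left).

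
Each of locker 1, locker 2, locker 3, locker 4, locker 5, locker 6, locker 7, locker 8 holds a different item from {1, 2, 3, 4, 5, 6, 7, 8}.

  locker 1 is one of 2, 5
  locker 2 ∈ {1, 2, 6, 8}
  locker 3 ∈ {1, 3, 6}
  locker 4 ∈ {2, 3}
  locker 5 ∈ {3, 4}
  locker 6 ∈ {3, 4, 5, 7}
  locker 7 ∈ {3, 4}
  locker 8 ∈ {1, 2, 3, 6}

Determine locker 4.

The 8 variables together cover exactly {1, 2, 3, 4, 5, 6, 7, 8} — 8 values for 8 variables — and 7 appears only in locker 6's list, so locker 6 = 7.
The 7 still-open variables draw from only 7 values {1, 2, 3, 4, 5, 6, 8}, so each is used; only locker 1 can be 5, hence locker 1 = 5.
Among the 6 still-open variables, 8 fits only locker 2 (and all 6 values in {1, 2, 3, 4, 6, 8} must be used), so locker 2 = 8.
locker 5 and locker 7 share exactly the 2 values {3, 4}; by pigeonhole those values go to them, so strike 3, 4 from locker 3, locker 4, locker 8.
So locker 4 = 2.

2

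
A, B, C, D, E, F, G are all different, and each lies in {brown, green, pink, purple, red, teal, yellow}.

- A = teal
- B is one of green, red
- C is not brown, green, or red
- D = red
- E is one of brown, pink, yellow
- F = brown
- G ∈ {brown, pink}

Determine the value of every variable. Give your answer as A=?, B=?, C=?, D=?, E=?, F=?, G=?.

A=teal, B=green, C=purple, D=red, E=yellow, F=brown, G=pink

A must be teal (only option left). Remove teal from C.
D has just one choice, so D = red. Strike red from B.
F's domain is down to {brown}, so F = brown. So E, G can't be brown.
That leaves G = pink. Remove pink from C, E.
B has just one choice, so B = green.
E's domain is down to {yellow}, so E = yellow. Eliminate yellow elsewhere: C.
C's domain is down to {purple}, so C = purple.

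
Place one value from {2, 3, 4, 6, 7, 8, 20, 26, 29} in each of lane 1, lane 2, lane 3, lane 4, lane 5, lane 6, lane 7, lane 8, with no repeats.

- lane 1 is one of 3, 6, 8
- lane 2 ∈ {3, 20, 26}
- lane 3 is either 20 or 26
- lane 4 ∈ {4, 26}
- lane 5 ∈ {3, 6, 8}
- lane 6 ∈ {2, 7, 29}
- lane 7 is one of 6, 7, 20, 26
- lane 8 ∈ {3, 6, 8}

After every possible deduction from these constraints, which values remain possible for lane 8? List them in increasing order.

The 3 variables lane 1, lane 5, lane 8 are confined to {3, 6, 8}, which locks those values in; drop them from lane 2, lane 7.
lane 2 and lane 3 between them cover only {20, 26} — a naked pair. Remove those values from lane 4, lane 7.
lane 4 must be 4 (only option left).
lane 7 must be 7 (only option left). So lane 6 can't be 7.
No further eliminations apply; lane 8 can still be any of 3, 6, 8.

3, 6, 8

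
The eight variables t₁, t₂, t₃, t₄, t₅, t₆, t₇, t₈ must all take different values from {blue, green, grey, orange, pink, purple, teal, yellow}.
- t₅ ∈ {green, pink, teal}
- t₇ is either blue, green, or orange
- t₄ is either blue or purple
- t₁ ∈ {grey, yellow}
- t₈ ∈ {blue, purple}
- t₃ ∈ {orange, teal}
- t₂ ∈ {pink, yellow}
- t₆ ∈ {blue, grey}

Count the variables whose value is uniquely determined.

t₄ and t₈ share exactly the 2 values {blue, purple}; by pigeonhole those values go to them, so strike blue, purple from t₆, t₇.
t₆'s domain is down to {grey}, so t₆ = grey. Remove grey from t₁.
t₁ must be yellow (only option left). Strike yellow from t₂.
That leaves t₂ = pink. Remove pink from t₅.
Determined: t₁=yellow, t₂=pink, t₆=grey. The other variables each still have more than one consistent value. That makes 3.

3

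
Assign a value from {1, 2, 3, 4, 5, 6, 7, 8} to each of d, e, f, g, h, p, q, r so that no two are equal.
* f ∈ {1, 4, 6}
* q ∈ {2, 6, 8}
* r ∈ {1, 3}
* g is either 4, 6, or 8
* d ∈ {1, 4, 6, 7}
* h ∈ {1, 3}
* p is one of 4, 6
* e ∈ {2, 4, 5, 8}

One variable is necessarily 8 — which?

The 8 variables draw from only 8 values {1, 2, 3, 4, 5, 6, 7, 8}, so each is used; only e can be 5, hence e = 5.
The 7 still-open variables draw from only 7 values {1, 2, 3, 4, 6, 7, 8}, so each is used; only q can be 2, hence q = 2.
The 6 still-open variables draw from only 6 values {1, 3, 4, 6, 7, 8}, so each is used; only d can be 7, hence d = 7.
The 5 still-open variables draw from only 5 values {1, 3, 4, 6, 8}, so each is used; only g can be 8, hence g = 8.

g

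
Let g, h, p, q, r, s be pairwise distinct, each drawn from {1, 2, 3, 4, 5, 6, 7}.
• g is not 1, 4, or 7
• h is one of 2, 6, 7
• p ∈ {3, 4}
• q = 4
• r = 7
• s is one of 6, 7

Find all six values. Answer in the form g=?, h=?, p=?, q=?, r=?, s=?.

g=5, h=2, p=3, q=4, r=7, s=6

q has just one choice, so q = 4. So p can't be 4.
That leaves r = 7. Remove 7 from h, s.
s has just one choice, so s = 6. Strike 6 from g, h.
h must be 2 (only option left). Remove 2 from g.
p's domain is down to {3}, so p = 3. So g can't be 3.
g's domain is down to {5}, so g = 5.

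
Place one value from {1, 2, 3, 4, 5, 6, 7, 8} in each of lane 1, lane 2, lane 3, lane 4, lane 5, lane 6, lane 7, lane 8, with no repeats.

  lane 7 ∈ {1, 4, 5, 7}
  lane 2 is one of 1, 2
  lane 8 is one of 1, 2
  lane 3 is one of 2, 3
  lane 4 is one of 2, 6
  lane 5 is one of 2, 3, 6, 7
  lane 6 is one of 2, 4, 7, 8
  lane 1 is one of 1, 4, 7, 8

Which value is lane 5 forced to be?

7

The 8 variables together cover exactly {1, 2, 3, 4, 5, 6, 7, 8} — 8 values for 8 variables — and 5 appears only in lane 7's list, so lane 7 = 5.
lane 2 and lane 8 share exactly the 2 values {1, 2}; by pigeonhole those values go to them, so strike 1, 2 from lane 1, lane 3, lane 4, lane 5, lane 6.
lane 3 has just one choice, so lane 3 = 3. So lane 5 can't be 3.
lane 4's domain is down to {6}, so lane 4 = 6. So lane 5 can't be 6.
So lane 5 = 7.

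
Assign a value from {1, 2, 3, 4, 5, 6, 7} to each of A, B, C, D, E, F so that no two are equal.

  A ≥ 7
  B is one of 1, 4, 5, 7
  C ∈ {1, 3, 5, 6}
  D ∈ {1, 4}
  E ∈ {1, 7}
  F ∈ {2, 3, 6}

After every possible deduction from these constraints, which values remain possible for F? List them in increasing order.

A has just one choice, so A = 7. So B, E can't be 7.
E must be 1 (only option left). Remove 1 from B, C, D.
That leaves D = 4. Strike 4 from B.
That leaves B = 5. Strike 5 from C.
No further eliminations apply; F can still be any of 2, 3, 6.

2, 3, 6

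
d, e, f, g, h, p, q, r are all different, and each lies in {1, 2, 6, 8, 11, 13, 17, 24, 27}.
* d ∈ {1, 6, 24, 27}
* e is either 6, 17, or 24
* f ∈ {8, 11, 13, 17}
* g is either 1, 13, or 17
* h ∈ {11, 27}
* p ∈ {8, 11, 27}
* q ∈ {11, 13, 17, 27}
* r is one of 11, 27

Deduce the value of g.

h and r between them cover only {11, 27} — a naked pair. Remove those values from d, f, p, q.
That leaves p = 8. So f can't be 8.
The 2 variables f and q are confined to {13, 17}, which locks those values in; drop them from e, g.
So g = 1.

1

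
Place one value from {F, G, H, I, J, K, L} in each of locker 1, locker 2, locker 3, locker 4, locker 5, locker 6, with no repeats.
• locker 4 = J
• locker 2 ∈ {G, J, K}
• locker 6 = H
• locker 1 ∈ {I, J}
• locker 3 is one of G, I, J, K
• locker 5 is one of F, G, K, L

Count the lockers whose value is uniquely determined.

3

locker 4 must be J (only option left). So locker 1, locker 2, locker 3 can't be J.
locker 6 must be H (only option left).
locker 1's domain is down to {I}, so locker 1 = I. Eliminate I elsewhere: locker 3.
The 2 variables locker 2 and locker 3 are confined to {G, K}, which locks those values in; drop them from locker 5.
Determined: locker 1=I, locker 4=J, locker 6=H. The other lockers each still have more than one consistent value. That makes 3.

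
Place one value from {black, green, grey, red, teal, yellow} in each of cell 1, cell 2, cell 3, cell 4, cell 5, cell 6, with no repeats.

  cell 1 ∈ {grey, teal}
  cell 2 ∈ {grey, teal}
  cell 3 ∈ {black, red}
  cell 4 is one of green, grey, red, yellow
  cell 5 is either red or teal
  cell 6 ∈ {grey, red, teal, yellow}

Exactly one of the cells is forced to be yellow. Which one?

Among the 6 variables, black fits only cell 3 (and all 6 values in {black, green, grey, red, teal, yellow} must be used), so cell 3 = black.
The 5 still-open variables draw from only 5 values {green, grey, red, teal, yellow}, so each is used; only cell 4 can be green, hence cell 4 = green.
The 4 still-open variables draw from only 4 values {grey, red, teal, yellow}, so each is used; only cell 6 can be yellow, hence cell 6 = yellow.

cell 6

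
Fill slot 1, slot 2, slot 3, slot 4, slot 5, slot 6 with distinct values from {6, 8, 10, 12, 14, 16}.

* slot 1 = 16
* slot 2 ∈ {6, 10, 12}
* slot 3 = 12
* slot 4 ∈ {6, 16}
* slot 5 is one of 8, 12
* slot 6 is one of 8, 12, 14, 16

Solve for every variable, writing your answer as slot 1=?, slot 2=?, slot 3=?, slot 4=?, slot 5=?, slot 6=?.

slot 1=16, slot 2=10, slot 3=12, slot 4=6, slot 5=8, slot 6=14

slot 1 has just one choice, so slot 1 = 16. Strike 16 from slot 4, slot 6.
That leaves slot 3 = 12. So slot 2, slot 5, slot 6 can't be 12.
slot 4 must be 6 (only option left). So slot 2 can't be 6.
slot 5 must be 8 (only option left). So slot 6 can't be 8.
slot 6 must be 14 (only option left).
That leaves slot 2 = 10.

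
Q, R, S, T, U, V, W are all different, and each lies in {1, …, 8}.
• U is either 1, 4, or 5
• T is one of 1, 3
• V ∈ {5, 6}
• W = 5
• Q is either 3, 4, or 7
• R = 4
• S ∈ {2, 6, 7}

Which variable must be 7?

R has just one choice, so R = 4. Strike 4 from Q, U.
W must be 5 (only option left). So U, V can't be 5.
U's domain is down to {1}, so U = 1. Eliminate 1 elsewhere: T.
V must be 6 (only option left). Eliminate 6 elsewhere: S.
T must be 3 (only option left). So Q can't be 3.
So 7 goes to Q.

Q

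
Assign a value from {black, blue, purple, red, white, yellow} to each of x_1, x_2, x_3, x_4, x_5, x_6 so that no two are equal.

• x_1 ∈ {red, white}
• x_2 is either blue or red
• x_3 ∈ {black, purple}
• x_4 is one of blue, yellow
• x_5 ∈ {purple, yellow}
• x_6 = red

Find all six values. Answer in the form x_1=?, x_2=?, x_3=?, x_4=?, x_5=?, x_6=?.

x_6 has just one choice, so x_6 = red. Strike red from x_1, x_2.
x_1 must be white (only option left).
That leaves x_2 = blue. Eliminate blue elsewhere: x_4.
x_4 must be yellow (only option left). Strike yellow from x_5.
That leaves x_5 = purple. Strike purple from x_3.
That leaves x_3 = black.

x_1=white, x_2=blue, x_3=black, x_4=yellow, x_5=purple, x_6=red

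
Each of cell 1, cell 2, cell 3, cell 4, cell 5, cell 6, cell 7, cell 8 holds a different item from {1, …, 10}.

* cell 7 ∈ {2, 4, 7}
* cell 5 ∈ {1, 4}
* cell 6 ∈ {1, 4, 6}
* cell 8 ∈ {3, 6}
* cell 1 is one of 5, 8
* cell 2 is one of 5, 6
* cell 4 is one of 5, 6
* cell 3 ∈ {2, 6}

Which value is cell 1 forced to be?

Among the 8 variables, 3 fits only cell 8 (and all 8 values in {1, 2, 3, 4, 5, 6, 7, 8} must be used), so cell 8 = 3.
The 7 still-open variables draw from only 7 values {1, 2, 4, 5, 6, 7, 8}, so each is used; only cell 7 can be 7, hence cell 7 = 7.
Among the 6 still-open variables, 2 fits only cell 3 (and all 6 values in {1, 2, 4, 5, 6, 8} must be used), so cell 3 = 2.
Among the 5 still-open variables, 8 fits only cell 1 (and all 5 values in {1, 4, 5, 6, 8} must be used), so cell 1 = 8.

8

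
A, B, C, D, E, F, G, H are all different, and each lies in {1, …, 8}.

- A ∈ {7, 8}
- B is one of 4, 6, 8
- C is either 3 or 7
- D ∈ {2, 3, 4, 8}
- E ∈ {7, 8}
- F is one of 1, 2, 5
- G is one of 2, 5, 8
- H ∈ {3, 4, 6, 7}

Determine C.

Among the 8 variables, 1 fits only F (and all 8 values in {1, 2, 3, 4, 5, 6, 7, 8} must be used), so F = 1.
The 7 still-open variables together cover exactly {2, 3, 4, 5, 6, 7, 8} — 7 values for 7 variables — and 5 appears only in G's list, so G = 5.
Among the 6 still-open variables, 2 fits only D (and all 6 values in {2, 3, 4, 6, 7, 8} must be used), so D = 2.
The 2 variables A and E are confined to {7, 8}, which locks those values in; drop them from B, C, H.
So C = 3.

3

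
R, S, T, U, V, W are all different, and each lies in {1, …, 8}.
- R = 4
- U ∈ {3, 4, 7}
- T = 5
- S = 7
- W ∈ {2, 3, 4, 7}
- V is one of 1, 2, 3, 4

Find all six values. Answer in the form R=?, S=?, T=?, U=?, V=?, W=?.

R must be 4 (only option left). Strike 4 from U, V, W.
S must be 7 (only option left). Strike 7 from U, W.
T's domain is down to {5}, so T = 5.
That leaves U = 3. Eliminate 3 elsewhere: V, W.
W has just one choice, so W = 2. Eliminate 2 elsewhere: V.
V has just one choice, so V = 1.

R=4, S=7, T=5, U=3, V=1, W=2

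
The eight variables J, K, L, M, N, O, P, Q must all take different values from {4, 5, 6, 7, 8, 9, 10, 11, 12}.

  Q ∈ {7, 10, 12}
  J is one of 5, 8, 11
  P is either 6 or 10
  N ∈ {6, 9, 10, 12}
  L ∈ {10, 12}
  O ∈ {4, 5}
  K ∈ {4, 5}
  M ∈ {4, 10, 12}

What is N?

K and O between them cover only {4, 5} — a naked pair. Remove those values from J, M.
The 2 variables L and M are confined to {10, 12}, which locks those values in; drop them from N, P, Q.
P has just one choice, so P = 6. Remove 6 from N.
So N = 9.

9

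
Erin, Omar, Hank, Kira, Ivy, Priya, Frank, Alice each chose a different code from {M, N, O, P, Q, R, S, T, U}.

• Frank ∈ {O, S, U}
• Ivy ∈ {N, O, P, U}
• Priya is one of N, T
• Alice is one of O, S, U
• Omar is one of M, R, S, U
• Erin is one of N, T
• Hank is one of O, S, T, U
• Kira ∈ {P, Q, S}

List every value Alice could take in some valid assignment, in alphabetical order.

Erin and Priya share exactly the 2 values {N, T}; by pigeonhole those values go to them, so strike N, T from Hank, Ivy.
The 3 variables Hank, Frank, Alice are confined to {O, S, U}, which locks those values in; drop them from Omar, Kira, Ivy.
Ivy must be P (only option left). Eliminate P elsewhere: Kira.
Kira has just one choice, so Kira = Q.
No further eliminations apply; Alice can still be any of O, S, U.

O, S, U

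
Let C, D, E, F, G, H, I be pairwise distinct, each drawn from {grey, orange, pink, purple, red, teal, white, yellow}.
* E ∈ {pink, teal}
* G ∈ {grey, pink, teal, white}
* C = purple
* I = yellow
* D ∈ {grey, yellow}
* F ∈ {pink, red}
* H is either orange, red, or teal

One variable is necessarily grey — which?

C must be purple (only option left).
That leaves I = yellow. Remove yellow from D.
So grey goes to D.

D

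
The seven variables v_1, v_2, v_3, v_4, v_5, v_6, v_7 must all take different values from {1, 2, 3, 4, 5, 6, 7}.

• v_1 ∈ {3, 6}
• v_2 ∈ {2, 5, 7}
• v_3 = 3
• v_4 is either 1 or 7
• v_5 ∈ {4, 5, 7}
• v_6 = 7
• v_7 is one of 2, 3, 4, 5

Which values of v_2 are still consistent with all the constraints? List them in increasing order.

2, 5

v_3's domain is down to {3}, so v_3 = 3. Strike 3 from v_1, v_7.
That leaves v_6 = 7. Strike 7 from v_2, v_4, v_5.
v_1's domain is down to {6}, so v_1 = 6.
v_4 must be 1 (only option left).
No further eliminations apply; v_2 can still be any of 2, 5.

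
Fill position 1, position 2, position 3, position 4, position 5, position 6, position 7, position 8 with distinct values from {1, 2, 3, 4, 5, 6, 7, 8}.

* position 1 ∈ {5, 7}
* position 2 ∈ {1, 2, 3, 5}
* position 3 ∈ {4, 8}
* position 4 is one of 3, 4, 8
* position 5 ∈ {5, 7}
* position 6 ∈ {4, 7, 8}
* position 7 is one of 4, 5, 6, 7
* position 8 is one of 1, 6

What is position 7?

The 8 variables draw from only 8 values {1, 2, 3, 4, 5, 6, 7, 8}, so each is used; only position 2 can be 2, hence position 2 = 2.
The 7 still-open variables draw from only 7 values {1, 3, 4, 5, 6, 7, 8}, so each is used; only position 8 can be 1, hence position 8 = 1.
The 6 still-open variables draw from only 6 values {3, 4, 5, 6, 7, 8}, so each is used; only position 4 can be 3, hence position 4 = 3.
The 5 still-open variables together cover exactly {4, 5, 6, 7, 8} — 5 values for 5 variables — and 6 appears only in position 7's list, so position 7 = 6.

6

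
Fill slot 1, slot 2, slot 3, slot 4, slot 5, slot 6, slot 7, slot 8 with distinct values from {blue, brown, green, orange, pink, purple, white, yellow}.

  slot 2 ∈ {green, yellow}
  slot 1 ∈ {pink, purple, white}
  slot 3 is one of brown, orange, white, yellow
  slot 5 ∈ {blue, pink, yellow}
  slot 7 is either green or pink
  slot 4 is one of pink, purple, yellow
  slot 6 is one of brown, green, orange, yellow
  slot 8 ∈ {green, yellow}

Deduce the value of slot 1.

The 8 variables draw from only 8 values {blue, brown, green, orange, pink, purple, white, yellow}, so each is used; only slot 5 can be blue, hence slot 5 = blue.
The 2 variables slot 2 and slot 8 are confined to {green, yellow}, which locks those values in; drop them from slot 3, slot 4, slot 6, slot 7.
That leaves slot 7 = pink. So slot 1, slot 4 can't be pink.
slot 4 must be purple (only option left). Strike purple from slot 1.
So slot 1 = white.

white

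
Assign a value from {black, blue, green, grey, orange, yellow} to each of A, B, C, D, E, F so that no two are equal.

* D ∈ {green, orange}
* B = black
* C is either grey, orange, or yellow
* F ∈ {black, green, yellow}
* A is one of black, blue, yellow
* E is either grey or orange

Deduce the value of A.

B's domain is down to {black}, so B = black. Eliminate black elsewhere: A, F.
Among the 5 still-open variables, blue fits only A (and all 5 values in {blue, green, grey, orange, yellow} must be used), so A = blue.

blue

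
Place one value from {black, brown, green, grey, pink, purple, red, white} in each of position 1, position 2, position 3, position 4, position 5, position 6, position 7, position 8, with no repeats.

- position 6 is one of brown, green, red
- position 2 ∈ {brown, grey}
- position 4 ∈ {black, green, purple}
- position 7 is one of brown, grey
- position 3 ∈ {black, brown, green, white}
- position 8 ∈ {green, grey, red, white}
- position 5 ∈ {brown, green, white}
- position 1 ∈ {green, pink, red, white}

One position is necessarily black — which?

position 3

The 8 variables together cover exactly {black, brown, green, grey, pink, purple, red, white} — 8 values for 8 variables — and pink appears only in position 1's list, so position 1 = pink.
The 7 still-open variables together cover exactly {black, brown, green, grey, purple, red, white} — 7 values for 7 variables — and purple appears only in position 4's list, so position 4 = purple.
The 6 still-open variables draw from only 6 values {black, brown, green, grey, red, white}, so each is used; only position 3 can be black, hence position 3 = black.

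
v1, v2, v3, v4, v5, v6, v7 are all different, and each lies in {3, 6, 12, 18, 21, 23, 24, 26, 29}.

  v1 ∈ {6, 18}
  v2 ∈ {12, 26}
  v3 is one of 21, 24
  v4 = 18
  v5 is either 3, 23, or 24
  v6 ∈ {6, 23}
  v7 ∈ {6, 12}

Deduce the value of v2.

v4 has just one choice, so v4 = 18. So v1 can't be 18.
v1's domain is down to {6}, so v1 = 6. Eliminate 6 elsewhere: v6, v7.
v6 must be 23 (only option left). Strike 23 from v5.
That leaves v7 = 12. Eliminate 12 elsewhere: v2.
So v2 = 26.

26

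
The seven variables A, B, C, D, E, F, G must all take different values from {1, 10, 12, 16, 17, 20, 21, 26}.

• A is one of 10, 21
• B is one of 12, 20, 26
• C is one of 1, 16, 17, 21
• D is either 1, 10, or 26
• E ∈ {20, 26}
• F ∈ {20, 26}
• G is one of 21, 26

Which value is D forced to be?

1

E and F between them cover only {20, 26} — a naked pair. Remove those values from B, D, G.
B has just one choice, so B = 12.
G has just one choice, so G = 21. So A, C can't be 21.
That leaves A = 10. So D can't be 10.
So D = 1.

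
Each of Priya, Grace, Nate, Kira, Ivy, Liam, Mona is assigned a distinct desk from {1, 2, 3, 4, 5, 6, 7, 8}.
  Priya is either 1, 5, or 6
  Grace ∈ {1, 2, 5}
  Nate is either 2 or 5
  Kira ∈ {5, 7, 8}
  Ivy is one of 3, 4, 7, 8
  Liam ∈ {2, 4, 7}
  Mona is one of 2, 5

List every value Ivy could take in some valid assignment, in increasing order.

3, 4, 7, 8

The 2 variables Nate and Mona are confined to {2, 5}, which locks those values in; drop them from Priya, Grace, Kira, Liam.
Grace must be 1 (only option left). So Priya can't be 1.
That leaves Priya = 6.
No further eliminations apply; Ivy can still be any of 3, 4, 7, 8.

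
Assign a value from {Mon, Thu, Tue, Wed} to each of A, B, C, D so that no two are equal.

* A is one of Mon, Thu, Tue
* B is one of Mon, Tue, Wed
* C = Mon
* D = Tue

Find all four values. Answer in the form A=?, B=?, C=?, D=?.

C has just one choice, so C = Mon. Remove Mon from A, B.
D's domain is down to {Tue}, so D = Tue. Remove Tue from A, B.
A's domain is down to {Thu}, so A = Thu.
B has just one choice, so B = Wed.

A=Thu, B=Wed, C=Mon, D=Tue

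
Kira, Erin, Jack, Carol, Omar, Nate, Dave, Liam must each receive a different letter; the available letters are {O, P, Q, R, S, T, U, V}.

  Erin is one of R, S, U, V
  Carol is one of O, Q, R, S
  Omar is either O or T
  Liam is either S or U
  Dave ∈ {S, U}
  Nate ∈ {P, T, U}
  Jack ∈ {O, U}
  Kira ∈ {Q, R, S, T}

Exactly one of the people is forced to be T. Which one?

The 8 variables draw from only 8 values {O, P, Q, R, S, T, U, V}, so each is used; only Nate can be P, hence Nate = P.
The 7 still-open variables together cover exactly {O, Q, R, S, T, U, V} — 7 values for 7 variables — and V appears only in Erin's list, so Erin = V.
The 2 variables Dave and Liam are confined to {S, U}, which locks those values in; drop them from Kira, Jack, Carol.
Jack has just one choice, so Jack = O. Strike O from Carol, Omar.
So T goes to Omar.

Omar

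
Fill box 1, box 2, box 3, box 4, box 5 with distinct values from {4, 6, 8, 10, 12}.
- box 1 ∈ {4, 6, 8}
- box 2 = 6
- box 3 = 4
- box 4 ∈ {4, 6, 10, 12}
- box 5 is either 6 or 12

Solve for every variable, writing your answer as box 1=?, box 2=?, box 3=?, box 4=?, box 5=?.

box 2 must be 6 (only option left). Remove 6 from box 1, box 4, box 5.
box 3's domain is down to {4}, so box 3 = 4. So box 1, box 4 can't be 4.
box 5's domain is down to {12}, so box 5 = 12. So box 4 can't be 12.
box 1's domain is down to {8}, so box 1 = 8.
box 4 has just one choice, so box 4 = 10.

box 1=8, box 2=6, box 3=4, box 4=10, box 5=12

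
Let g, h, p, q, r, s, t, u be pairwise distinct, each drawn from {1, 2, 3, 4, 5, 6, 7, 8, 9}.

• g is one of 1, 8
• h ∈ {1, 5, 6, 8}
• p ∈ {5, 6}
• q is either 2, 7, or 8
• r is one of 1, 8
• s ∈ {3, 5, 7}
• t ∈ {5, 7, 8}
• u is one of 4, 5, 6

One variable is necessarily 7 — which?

The 8 variables together cover exactly {1, 2, 3, 4, 5, 6, 7, 8} — 8 values for 8 variables — and 2 appears only in q's list, so q = 2.
The 7 still-open variables together cover exactly {1, 3, 4, 5, 6, 7, 8} — 7 values for 7 variables — and 3 appears only in s's list, so s = 3.
The 6 still-open variables together cover exactly {1, 4, 5, 6, 7, 8} — 6 values for 6 variables — and 4 appears only in u's list, so u = 4.
The 5 still-open variables together cover exactly {1, 5, 6, 7, 8} — 5 values for 5 variables — and 7 appears only in t's list, so t = 7.

t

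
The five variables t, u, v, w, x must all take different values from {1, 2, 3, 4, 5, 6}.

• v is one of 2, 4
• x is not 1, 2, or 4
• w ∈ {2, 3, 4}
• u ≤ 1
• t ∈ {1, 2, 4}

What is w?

u must be 1 (only option left). Strike 1 from t.
The 2 variables t and v are confined to {2, 4}, which locks those values in; drop them from w.
So w = 3.

3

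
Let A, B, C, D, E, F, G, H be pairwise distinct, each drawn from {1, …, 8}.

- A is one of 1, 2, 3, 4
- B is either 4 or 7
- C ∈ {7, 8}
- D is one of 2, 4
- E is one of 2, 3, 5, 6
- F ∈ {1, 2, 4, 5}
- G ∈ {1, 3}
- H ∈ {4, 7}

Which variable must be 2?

Among the 8 variables, 6 fits only E (and all 8 values in {1, 2, 3, 4, 5, 6, 7, 8} must be used), so E = 6.
The 7 still-open variables draw from only 7 values {1, 2, 3, 4, 5, 7, 8}, so each is used; only F can be 5, hence F = 5.
Among the 6 still-open variables, 8 fits only C (and all 6 values in {1, 2, 3, 4, 7, 8} must be used), so C = 8.
The 2 variables B and H are confined to {4, 7}, which locks those values in; drop them from A, D.
So 2 goes to D.

D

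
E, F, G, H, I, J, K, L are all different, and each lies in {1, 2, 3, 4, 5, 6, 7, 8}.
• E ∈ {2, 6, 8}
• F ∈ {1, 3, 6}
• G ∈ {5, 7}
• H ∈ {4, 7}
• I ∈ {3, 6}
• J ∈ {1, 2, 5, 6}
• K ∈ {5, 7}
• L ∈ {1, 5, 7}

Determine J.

The 8 variables draw from only 8 values {1, 2, 3, 4, 5, 6, 7, 8}, so each is used; only H can be 4, hence H = 4.
The 7 still-open variables together cover exactly {1, 2, 3, 5, 6, 7, 8} — 7 values for 7 variables — and 8 appears only in E's list, so E = 8.
The 6 still-open variables together cover exactly {1, 2, 3, 5, 6, 7} — 6 values for 6 variables — and 2 appears only in J's list, so J = 2.

2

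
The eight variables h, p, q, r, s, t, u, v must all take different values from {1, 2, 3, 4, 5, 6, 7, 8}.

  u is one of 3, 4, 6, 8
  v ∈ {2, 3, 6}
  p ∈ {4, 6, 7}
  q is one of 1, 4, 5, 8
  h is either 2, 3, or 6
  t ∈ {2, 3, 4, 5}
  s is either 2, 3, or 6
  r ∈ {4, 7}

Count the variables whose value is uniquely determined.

3

The 8 variables draw from only 8 values {1, 2, 3, 4, 5, 6, 7, 8}, so each is used; only q can be 1, hence q = 1.
The 7 still-open variables together cover exactly {2, 3, 4, 5, 6, 7, 8} — 7 values for 7 variables — and 5 appears only in t's list, so t = 5.
The 6 still-open variables draw from only 6 values {2, 3, 4, 6, 7, 8}, so each is used; only u can be 8, hence u = 8.
h, s, v between them cover only {2, 3, 6} — a naked triple. Remove those values from p.
Determined: q=1, t=5, u=8. The other variables each still have more than one consistent value. That makes 3.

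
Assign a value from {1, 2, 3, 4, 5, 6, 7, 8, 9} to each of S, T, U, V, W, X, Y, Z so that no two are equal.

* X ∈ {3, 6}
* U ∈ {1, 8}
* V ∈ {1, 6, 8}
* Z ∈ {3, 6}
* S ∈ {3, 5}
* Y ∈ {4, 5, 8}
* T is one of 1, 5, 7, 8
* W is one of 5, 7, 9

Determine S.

5

The 8 variables together cover exactly {1, 3, 4, 5, 6, 7, 8, 9} — 8 values for 8 variables — and 4 appears only in Y's list, so Y = 4.
The 7 still-open variables together cover exactly {1, 3, 5, 6, 7, 8, 9} — 7 values for 7 variables — and 9 appears only in W's list, so W = 9.
The 6 still-open variables draw from only 6 values {1, 3, 5, 6, 7, 8}, so each is used; only T can be 7, hence T = 7.
The 5 still-open variables together cover exactly {1, 3, 5, 6, 8} — 5 values for 5 variables — and 5 appears only in S's list, so S = 5.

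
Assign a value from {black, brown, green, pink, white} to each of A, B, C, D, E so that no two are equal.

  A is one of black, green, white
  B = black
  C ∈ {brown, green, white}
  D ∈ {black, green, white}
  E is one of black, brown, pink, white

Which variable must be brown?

B has just one choice, so B = black. Eliminate black elsewhere: A, D, E.
The 4 still-open variables draw from only 4 values {brown, green, pink, white}, so each is used; only E can be pink, hence E = pink.
Among the 3 still-open variables, brown fits only C (and all 3 values in {brown, green, white} must be used), so C = brown.

C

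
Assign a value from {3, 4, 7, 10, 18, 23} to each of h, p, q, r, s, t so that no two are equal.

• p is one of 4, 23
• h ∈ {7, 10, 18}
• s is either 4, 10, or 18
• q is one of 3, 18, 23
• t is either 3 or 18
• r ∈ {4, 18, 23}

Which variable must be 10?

The 6 variables together cover exactly {3, 4, 7, 10, 18, 23} — 6 values for 6 variables — and 7 appears only in h's list, so h = 7.
The 5 still-open variables together cover exactly {3, 4, 10, 18, 23} — 5 values for 5 variables — and 10 appears only in s's list, so s = 10.

s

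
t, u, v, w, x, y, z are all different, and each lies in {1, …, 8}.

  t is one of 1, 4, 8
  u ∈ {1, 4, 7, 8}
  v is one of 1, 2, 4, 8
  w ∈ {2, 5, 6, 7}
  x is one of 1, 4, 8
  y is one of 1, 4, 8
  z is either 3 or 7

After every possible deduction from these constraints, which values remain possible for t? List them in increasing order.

The 3 variables t, x, y are confined to {1, 4, 8}, which locks those values in; drop them from u, v.
That leaves u = 7. Strike 7 from w, z.
That leaves v = 2. Remove 2 from w.
z's domain is down to {3}, so z = 3.
No further eliminations apply; t can still be any of 1, 4, 8.

1, 4, 8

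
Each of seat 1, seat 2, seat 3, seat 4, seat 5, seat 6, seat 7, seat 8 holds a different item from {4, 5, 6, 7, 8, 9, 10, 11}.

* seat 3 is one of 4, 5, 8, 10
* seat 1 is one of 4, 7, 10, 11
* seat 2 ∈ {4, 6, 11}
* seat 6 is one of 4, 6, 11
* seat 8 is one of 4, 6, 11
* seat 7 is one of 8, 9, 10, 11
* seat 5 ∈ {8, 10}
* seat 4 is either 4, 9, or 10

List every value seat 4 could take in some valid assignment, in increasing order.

9, 10

The 8 variables draw from only 8 values {4, 5, 6, 7, 8, 9, 10, 11}, so each is used; only seat 3 can be 5, hence seat 3 = 5.
Among the 7 still-open variables, 7 fits only seat 1 (and all 7 values in {4, 6, 7, 8, 9, 10, 11} must be used), so seat 1 = 7.
The 3 variables seat 2, seat 6, seat 8 are confined to {4, 6, 11}, which locks those values in; drop them from seat 4, seat 7.
No further eliminations apply; seat 4 can still be any of 9, 10.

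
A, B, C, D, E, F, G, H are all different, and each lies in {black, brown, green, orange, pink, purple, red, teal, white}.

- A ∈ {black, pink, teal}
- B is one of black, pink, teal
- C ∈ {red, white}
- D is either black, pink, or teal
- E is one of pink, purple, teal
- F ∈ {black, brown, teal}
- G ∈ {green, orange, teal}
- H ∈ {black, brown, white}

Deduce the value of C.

red

A, B, D between them cover only {black, pink, teal} — a naked triple. Remove those values from E, F, G, H.
That leaves E = purple.
F must be brown (only option left). Strike brown from H.
H's domain is down to {white}, so H = white. Eliminate white elsewhere: C.
So C = red.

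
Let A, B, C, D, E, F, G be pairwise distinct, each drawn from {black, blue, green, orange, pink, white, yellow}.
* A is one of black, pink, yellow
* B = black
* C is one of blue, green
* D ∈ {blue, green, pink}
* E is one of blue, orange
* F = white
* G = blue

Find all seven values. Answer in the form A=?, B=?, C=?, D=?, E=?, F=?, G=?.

A=yellow, B=black, C=green, D=pink, E=orange, F=white, G=blue

B's domain is down to {black}, so B = black. Remove black from A.
F's domain is down to {white}, so F = white.
G must be blue (only option left). Strike blue from C, D, E.
C has just one choice, so C = green. Remove green from D.
D must be pink (only option left). Strike pink from A.
E's domain is down to {orange}, so E = orange.
A's domain is down to {yellow}, so A = yellow.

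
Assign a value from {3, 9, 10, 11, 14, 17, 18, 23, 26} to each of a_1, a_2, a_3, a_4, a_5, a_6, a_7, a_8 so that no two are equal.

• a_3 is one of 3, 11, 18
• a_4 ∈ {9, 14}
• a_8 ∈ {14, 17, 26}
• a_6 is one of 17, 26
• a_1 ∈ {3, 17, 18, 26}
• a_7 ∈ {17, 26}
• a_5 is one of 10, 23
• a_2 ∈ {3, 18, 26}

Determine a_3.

a_6 and a_7 between them cover only {17, 26} — a naked pair. Remove those values from a_1, a_2, a_8.
a_8's domain is down to {14}, so a_8 = 14. Eliminate 14 elsewhere: a_4.
a_4 has just one choice, so a_4 = 9.
The 2 variables a_1 and a_2 are confined to {3, 18}, which locks those values in; drop them from a_3.
So a_3 = 11.

11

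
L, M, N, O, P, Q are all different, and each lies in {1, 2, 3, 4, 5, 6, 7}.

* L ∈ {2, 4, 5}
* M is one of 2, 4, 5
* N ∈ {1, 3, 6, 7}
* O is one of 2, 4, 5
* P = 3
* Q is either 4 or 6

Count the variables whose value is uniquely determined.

P must be 3 (only option left). Remove 3 from N.
L, M, O share exactly the 3 values {2, 4, 5}; by pigeonhole those values go to them, so strike 2, 4, 5 from Q.
Q's domain is down to {6}, so Q = 6. Strike 6 from N.
Determined: P=3, Q=6. The other variables each still have more than one consistent value. That makes 2.

2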